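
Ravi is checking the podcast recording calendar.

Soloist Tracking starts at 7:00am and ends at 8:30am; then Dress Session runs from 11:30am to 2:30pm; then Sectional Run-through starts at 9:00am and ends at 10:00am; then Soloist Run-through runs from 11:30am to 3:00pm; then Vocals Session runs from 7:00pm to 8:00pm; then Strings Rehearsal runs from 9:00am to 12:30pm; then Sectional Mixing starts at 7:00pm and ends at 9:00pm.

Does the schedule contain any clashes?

Yes

Check each pair: they overlap iff neither finishes before the other starts.
Sorted by start: Soloist Tracking, Sectional Run-through, Strings Rehearsal, Dress Session, Soloist Run-through, Sectional Mixing, Vocals Session.
Sectional Run-through starts after Soloist Tracking ends, so nothing later overlaps Soloist Tracking either.
Strings Rehearsal starts before Sectional Run-through ends → Sectional Run-through and Strings Rehearsal overlap.
That's a conflict, so the schedule is not conflict-free.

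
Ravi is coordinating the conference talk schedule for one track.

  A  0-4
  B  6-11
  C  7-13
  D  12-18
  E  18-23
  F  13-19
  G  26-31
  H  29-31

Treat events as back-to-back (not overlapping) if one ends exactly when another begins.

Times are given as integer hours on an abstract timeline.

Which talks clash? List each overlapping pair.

Sorted by start: A, B, C, D, F, E, G, H.
B starts after A ends, so nothing later overlaps A either.
C starts before B ends → B and C overlap.
D starts after B ends, so nothing later overlaps B either.
D starts before C ends → C and D overlap.
F starts exactly when C ends (back-to-back, no overlap), so nothing later overlaps C either.
F starts before D ends → D and F overlap.
E starts exactly when D ends (back-to-back, no overlap), so nothing later overlaps D either.
E starts before F ends → F and E overlap.
G starts after F ends, so nothing later overlaps F either.
G starts after E ends, so nothing later overlaps E either.
H starts before G ends → G and H overlap.

B & C, C & D, D & F, E & F, G & H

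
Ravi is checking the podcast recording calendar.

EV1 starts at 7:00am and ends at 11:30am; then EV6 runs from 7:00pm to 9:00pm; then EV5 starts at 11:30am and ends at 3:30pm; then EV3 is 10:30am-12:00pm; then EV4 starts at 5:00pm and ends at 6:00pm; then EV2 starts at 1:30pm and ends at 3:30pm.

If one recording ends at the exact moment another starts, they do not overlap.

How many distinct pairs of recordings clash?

Sorted by start: EV1, EV3, EV5, EV2, EV4, EV6.
EV3 starts before EV1 ends → EV1 and EV3 overlap.
EV5 starts exactly when EV1 ends (back-to-back, no overlap), so nothing later overlaps EV1 either.
EV5 starts before EV3 ends → EV3 and EV5 overlap.
EV2 starts after EV3 ends, so nothing later overlaps EV3 either.
EV2 starts before EV5 ends → EV5 and EV2 overlap.
EV4 starts after EV5 ends, so nothing later overlaps EV5 either.
EV4 starts after EV2 ends, so nothing later overlaps EV2 either.
EV6 starts after EV4 ends.
Overlapping pairs: EV1 & EV3, EV2 & EV5, EV3 & EV5 — 3 in total.

3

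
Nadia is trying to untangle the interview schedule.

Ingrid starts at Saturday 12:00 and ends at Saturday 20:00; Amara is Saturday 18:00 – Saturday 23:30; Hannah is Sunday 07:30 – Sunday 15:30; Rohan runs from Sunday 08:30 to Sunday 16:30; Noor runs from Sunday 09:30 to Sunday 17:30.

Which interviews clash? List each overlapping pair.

Amara & Ingrid, Hannah & Noor, Hannah & Rohan, Noor & Rohan

Check each pair: they overlap iff neither finishes before the other starts.
Sorted by start: Ingrid, Amara, Hannah, Rohan, Noor.
Amara starts before Ingrid ends → Ingrid and Amara overlap.
Hannah starts after Ingrid ends, so nothing later overlaps Ingrid either.
Hannah starts after Amara ends, so nothing later overlaps Amara either.
Rohan starts before Hannah ends → Hannah and Rohan overlap.
Noor starts before Hannah ends → Hannah and Noor overlap.
Noor starts before Rohan ends → Rohan and Noor overlap.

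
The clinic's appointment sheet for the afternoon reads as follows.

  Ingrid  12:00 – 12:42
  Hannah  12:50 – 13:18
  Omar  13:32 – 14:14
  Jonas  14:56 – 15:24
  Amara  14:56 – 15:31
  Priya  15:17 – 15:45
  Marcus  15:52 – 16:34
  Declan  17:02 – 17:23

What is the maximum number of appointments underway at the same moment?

3

Walk through starts and ends in time order (an end at T is processed before a start at T):
12:00 start Ingrid → 1
12:42 end Ingrid → 0
12:50 start Hannah → 1
13:18 end Hannah → 0
13:32 start Omar → 1
14:14 end Omar → 0
14:56 start Amara → 1
14:56 start Jonas → 2
15:17 start Priya → 3
15:24 end Jonas → 2
15:31 end Amara → 1
15:45 end Priya → 0
15:52 start Marcus → 1
16:34 end Marcus → 0
17:02 start Declan → 1
17:23 end Declan → 0
Peak is 3, at 15:17 (Amara, Jonas, Priya).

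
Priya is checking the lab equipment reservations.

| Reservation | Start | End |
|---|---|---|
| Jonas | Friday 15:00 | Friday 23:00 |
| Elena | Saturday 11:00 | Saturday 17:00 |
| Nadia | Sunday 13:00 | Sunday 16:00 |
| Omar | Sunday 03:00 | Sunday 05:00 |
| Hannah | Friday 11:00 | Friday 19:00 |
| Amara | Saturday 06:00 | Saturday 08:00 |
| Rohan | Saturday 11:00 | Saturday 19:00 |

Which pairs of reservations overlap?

Check each pair: they overlap iff neither finishes before the other starts.
Sorted by start: Hannah, Jonas, Amara, Elena, Rohan, Omar, Nadia.
Jonas starts before Hannah ends → Hannah and Jonas overlap.
Amara starts after Hannah ends — done with Hannah.
Amara starts after Jonas ends — done with Jonas.
Elena starts after Amara ends — done with Amara.
Rohan starts before Elena ends → Elena and Rohan overlap.
Omar starts after Elena ends — done with Elena.
Omar starts after Rohan ends — done with Rohan.
Nadia starts after Omar ends.

Elena & Rohan, Hannah & Jonas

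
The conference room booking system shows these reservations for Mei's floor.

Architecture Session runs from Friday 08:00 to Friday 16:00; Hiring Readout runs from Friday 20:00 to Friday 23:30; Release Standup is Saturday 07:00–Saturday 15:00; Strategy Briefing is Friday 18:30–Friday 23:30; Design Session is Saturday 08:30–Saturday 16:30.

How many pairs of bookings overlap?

Sorted by start: Architecture Session, Strategy Briefing, Hiring Readout, Release Standup, Design Session.
Strategy Briefing starts after Architecture Session ends, so Architecture Session has no further overlaps.
Hiring Readout starts before Strategy Briefing ends → Strategy Briefing and Hiring Readout overlap.
Release Standup starts after Strategy Briefing ends, so Strategy Briefing has no further overlaps.
Release Standup starts after Hiring Readout ends, so Hiring Readout has no further overlaps.
Design Session starts before Release Standup ends → Release Standup and Design Session overlap.
Overlapping pairs: Design Session & Release Standup, Hiring Readout & Strategy Briefing — 2 in total.

2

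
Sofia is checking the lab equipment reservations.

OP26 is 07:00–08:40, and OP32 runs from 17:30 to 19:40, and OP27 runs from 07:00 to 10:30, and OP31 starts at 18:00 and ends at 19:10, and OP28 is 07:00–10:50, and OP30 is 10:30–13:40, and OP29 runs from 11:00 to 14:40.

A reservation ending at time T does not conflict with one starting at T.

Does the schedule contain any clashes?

Yes

Sorted by start: OP26, OP27, OP28, OP30, OP29, OP32, OP31.
OP27 starts before OP26 ends → OP26 and OP27 overlap.
That's a conflict, so the schedule is not conflict-free.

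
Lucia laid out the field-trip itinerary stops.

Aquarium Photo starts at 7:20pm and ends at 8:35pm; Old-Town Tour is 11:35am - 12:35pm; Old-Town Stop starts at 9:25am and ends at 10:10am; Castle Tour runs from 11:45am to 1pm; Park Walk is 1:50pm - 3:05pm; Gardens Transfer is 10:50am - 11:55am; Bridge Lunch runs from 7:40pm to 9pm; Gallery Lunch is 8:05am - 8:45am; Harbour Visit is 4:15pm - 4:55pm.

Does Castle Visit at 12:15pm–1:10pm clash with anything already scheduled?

Gallery Lunch: ends 8:45am at or before Castle Visit starts 12:15pm → clear.
Old-Town Stop: ends 10:10am at or before Castle Visit starts 12:15pm → clear.
Gardens Transfer: ends 11:55am at or before Castle Visit starts 12:15pm → clear.
Old-Town Tour: starts 11:35am before Castle Visit ends 1:10pm, and ends 12:35pm after Castle Visit starts 12:15pm → overlap.
Castle Tour: starts 11:45am before Castle Visit ends 1:10pm, and ends 1pm after Castle Visit starts 12:15pm → overlap.
Park Walk: starts 1:50pm at or after Castle Visit ends 1:10pm → clear.
Harbour Visit: starts 4:15pm at or after Castle Visit ends 1:10pm → clear.
Aquarium Photo: starts 7:20pm at or after Castle Visit ends 1:10pm → clear.
Bridge Lunch: starts 7:40pm at or after Castle Visit ends 1:10pm → clear.
Castle Visit overlaps Old-Town Tour, Castle Tour.

Yes — it overlaps Castle Tour, Old-Town Tour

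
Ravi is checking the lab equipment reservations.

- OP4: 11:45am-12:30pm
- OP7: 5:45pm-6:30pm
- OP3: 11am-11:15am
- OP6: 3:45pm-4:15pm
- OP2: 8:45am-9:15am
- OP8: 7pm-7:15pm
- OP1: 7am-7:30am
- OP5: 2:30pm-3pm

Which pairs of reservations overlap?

Check each pair: they overlap iff neither finishes before the other starts.
Sorted by start: OP1, OP2, OP3, OP4, OP5, OP6, OP7, OP8.
OP2 starts after OP1 ends, so OP1 has no further overlaps.
OP3 starts after OP2 ends, so OP2 has no further overlaps.
OP4 starts after OP3 ends, so OP3 has no further overlaps.
OP5 starts after OP4 ends, so OP4 has no further overlaps.
OP6 starts after OP5 ends, so OP5 has no further overlaps.
OP7 starts after OP6 ends, so OP6 has no further overlaps.
OP8 starts after OP7 ends.

none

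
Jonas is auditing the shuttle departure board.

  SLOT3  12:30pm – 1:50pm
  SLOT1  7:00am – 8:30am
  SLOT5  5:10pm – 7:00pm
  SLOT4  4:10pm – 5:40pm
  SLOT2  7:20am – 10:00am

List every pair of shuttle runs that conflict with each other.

Sorted by start: SLOT1, SLOT2, SLOT3, SLOT4, SLOT5.
SLOT2 starts before SLOT1 ends → SLOT1 and SLOT2 overlap.
SLOT3 starts after SLOT1 ends, so SLOT1 has no further overlaps.
SLOT3 starts after SLOT2 ends, so SLOT2 has no further overlaps.
SLOT4 starts after SLOT3 ends, so SLOT3 has no further overlaps.
SLOT5 starts before SLOT4 ends → SLOT4 and SLOT5 overlap.

SLOT1 & SLOT2, SLOT4 & SLOT5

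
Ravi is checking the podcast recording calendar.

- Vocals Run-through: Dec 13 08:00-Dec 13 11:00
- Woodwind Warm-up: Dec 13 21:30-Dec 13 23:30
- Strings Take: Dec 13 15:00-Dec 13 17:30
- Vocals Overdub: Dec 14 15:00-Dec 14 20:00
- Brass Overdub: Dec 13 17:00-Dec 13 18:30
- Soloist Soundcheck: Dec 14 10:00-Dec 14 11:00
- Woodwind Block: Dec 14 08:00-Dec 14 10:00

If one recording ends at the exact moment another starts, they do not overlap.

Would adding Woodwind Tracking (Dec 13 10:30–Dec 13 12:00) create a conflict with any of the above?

Yes — it overlaps Vocals Run-through

Vocals Run-through: starts Dec 13 08:00 before Woodwind Tracking ends Dec 13 12:00, and ends Dec 13 11:00 after Woodwind Tracking starts Dec 13 10:30 → overlap.
Strings Take: starts Dec 13 15:00 at or after Woodwind Tracking ends Dec 13 12:00 → clear.
Brass Overdub: starts Dec 13 17:00 at or after Woodwind Tracking ends Dec 13 12:00 → clear.
Woodwind Warm-up: starts Dec 13 21:30 at or after Woodwind Tracking ends Dec 13 12:00 → clear.
Woodwind Block: starts Dec 14 08:00 at or after Woodwind Tracking ends Dec 13 12:00 → clear.
Soloist Soundcheck: starts Dec 14 10:00 at or after Woodwind Tracking ends Dec 13 12:00 → clear.
Vocals Overdub: starts Dec 14 15:00 at or after Woodwind Tracking ends Dec 13 12:00 → clear.
Woodwind Tracking overlaps Vocals Run-through.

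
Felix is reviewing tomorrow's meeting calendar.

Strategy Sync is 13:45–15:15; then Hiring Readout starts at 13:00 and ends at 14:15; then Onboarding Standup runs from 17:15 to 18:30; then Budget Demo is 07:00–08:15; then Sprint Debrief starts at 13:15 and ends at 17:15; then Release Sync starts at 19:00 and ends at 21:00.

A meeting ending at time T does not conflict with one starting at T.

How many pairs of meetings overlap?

3

Sorted by start: Budget Demo, Hiring Readout, Sprint Debrief, Strategy Sync, Onboarding Standup, Release Sync.
Hiring Readout starts after Budget Demo ends, so nothing later overlaps Budget Demo either.
Sprint Debrief starts before Hiring Readout ends → Hiring Readout and Sprint Debrief overlap.
Strategy Sync starts before Hiring Readout ends → Hiring Readout and Strategy Sync overlap.
Onboarding Standup starts after Hiring Readout ends, so nothing later overlaps Hiring Readout either.
Strategy Sync starts before Sprint Debrief ends → Sprint Debrief and Strategy Sync overlap.
Onboarding Standup starts exactly when Sprint Debrief ends (back-to-back, no overlap), so nothing later overlaps Sprint Debrief either.
Onboarding Standup starts after Strategy Sync ends, so nothing later overlaps Strategy Sync either.
Release Sync starts after Onboarding Standup ends.
Overlapping pairs: Hiring Readout & Sprint Debrief, Hiring Readout & Strategy Sync, Sprint Debrief & Strategy Sync — 3 in total.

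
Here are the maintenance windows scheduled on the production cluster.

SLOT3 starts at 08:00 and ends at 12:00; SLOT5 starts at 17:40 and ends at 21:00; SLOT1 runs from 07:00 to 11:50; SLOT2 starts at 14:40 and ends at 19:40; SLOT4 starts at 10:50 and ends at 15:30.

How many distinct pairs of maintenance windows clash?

Sorted by start: SLOT1, SLOT3, SLOT4, SLOT2, SLOT5.
SLOT3 starts before SLOT1 ends → SLOT1 and SLOT3 overlap.
SLOT4 starts before SLOT1 ends → SLOT1 and SLOT4 overlap.
SLOT2 starts after SLOT1 ends, so nothing later overlaps SLOT1 either.
SLOT4 starts before SLOT3 ends → SLOT3 and SLOT4 overlap.
SLOT2 starts after SLOT3 ends, so nothing later overlaps SLOT3 either.
SLOT2 starts before SLOT4 ends → SLOT4 and SLOT2 overlap.
SLOT5 starts after SLOT4 ends.
SLOT5 starts before SLOT2 ends → SLOT2 and SLOT5 overlap.
Overlapping pairs: SLOT1 & SLOT3, SLOT1 & SLOT4, SLOT2 & SLOT4, SLOT2 & SLOT5, SLOT3 & SLOT4 — 5 in total.

5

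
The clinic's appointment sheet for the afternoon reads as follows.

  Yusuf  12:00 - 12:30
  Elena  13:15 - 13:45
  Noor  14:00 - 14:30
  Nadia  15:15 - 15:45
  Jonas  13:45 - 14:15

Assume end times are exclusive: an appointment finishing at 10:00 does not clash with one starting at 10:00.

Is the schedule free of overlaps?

Check each pair: they overlap iff neither finishes before the other starts.
Sorted by start: Yusuf, Elena, Jonas, Noor, Nadia.
Elena starts after Yusuf ends; Yusuf is clear from here.
Jonas starts exactly when Elena ends (back-to-back, no overlap); Elena is clear from here.
Noor starts before Jonas ends → Jonas and Noor overlap.
That's a conflict, so the schedule is not conflict-free.

No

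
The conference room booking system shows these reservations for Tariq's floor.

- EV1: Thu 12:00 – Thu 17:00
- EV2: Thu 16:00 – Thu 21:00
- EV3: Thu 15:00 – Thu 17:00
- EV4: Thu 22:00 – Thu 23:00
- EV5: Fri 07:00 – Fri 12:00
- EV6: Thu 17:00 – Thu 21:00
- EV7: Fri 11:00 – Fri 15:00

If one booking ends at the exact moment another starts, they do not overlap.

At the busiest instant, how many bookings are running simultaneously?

3

Walk through starts and ends in time order (an end at T is processed before a start at T):
Thu 12:00 start EV1 → 1
Thu 15:00 start EV3 → 2
Thu 16:00 start EV2 → 3
Thu 17:00 end EV1 → 2
Thu 17:00 end EV3 → 1
Thu 17:00 start EV6 → 2
Thu 21:00 end EV2 → 1
Thu 21:00 end EV6 → 0
Thu 22:00 start EV4 → 1
Thu 23:00 end EV4 → 0
Fri 07:00 start EV5 → 1
Fri 11:00 start EV7 → 2
Fri 12:00 end EV5 → 1
Fri 15:00 end EV7 → 0
Peak is 3, at Thu 16:00 (EV1, EV2, EV3).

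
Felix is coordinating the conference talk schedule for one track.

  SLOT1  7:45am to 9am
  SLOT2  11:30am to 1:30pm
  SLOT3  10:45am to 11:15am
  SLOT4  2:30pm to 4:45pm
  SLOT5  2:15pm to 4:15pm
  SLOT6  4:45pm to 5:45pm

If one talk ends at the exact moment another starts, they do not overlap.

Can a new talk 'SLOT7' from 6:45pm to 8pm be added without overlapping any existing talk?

Yes — the slot is free

SLOT1: ends 9am at or before SLOT7 starts 6:45pm → clear.
SLOT3: ends 11:15am at or before SLOT7 starts 6:45pm → clear.
SLOT2: ends 1:30pm at or before SLOT7 starts 6:45pm → clear.
SLOT5: ends 4:15pm at or before SLOT7 starts 6:45pm → clear.
SLOT4: ends 4:45pm at or before SLOT7 starts 6:45pm → clear.
SLOT6: ends 5:45pm at or before SLOT7 starts 6:45pm → clear.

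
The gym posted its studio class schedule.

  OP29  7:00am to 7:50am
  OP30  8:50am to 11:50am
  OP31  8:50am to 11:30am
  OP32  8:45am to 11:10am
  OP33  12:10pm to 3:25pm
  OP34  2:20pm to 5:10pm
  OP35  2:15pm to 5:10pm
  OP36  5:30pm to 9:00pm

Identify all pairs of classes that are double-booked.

OP30 & OP31, OP30 & OP32, OP31 & OP32, OP33 & OP34, OP33 & OP35, OP34 & OP35

Check each pair: they overlap iff neither finishes before the other starts.
Sorted by start: OP29, OP32, OP30, OP31, OP33, OP35, OP34, OP36.
OP32 starts after OP29 ends — done with OP29.
OP30 starts before OP32 ends → OP32 and OP30 overlap.
OP31 starts before OP32 ends → OP32 and OP31 overlap.
OP33 starts after OP32 ends — done with OP32.
OP31 starts before OP30 ends → OP30 and OP31 overlap.
OP33 starts after OP30 ends — done with OP30.
OP33 starts after OP31 ends — done with OP31.
OP35 starts before OP33 ends → OP33 and OP35 overlap.
OP34 starts before OP33 ends → OP33 and OP34 overlap.
OP36 starts after OP33 ends.
OP34 starts before OP35 ends → OP35 and OP34 overlap.
OP36 starts after OP35 ends.
OP36 starts after OP34 ends.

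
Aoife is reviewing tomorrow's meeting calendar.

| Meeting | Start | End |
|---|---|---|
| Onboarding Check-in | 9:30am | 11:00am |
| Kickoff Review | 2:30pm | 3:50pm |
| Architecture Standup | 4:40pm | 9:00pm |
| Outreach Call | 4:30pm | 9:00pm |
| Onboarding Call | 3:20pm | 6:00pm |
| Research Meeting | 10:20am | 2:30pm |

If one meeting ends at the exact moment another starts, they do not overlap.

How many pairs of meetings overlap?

5

Sorted by start: Onboarding Check-in, Research Meeting, Kickoff Review, Onboarding Call, Outreach Call, Architecture Standup.
Research Meeting starts before Onboarding Check-in ends → Onboarding Check-in and Research Meeting overlap.
Kickoff Review starts after Onboarding Check-in ends, so nothing later overlaps Onboarding Check-in either.
Kickoff Review starts exactly when Research Meeting ends (back-to-back, no overlap), so nothing later overlaps Research Meeting either.
Onboarding Call starts before Kickoff Review ends → Kickoff Review and Onboarding Call overlap.
Outreach Call starts after Kickoff Review ends, so nothing later overlaps Kickoff Review either.
Outreach Call starts before Onboarding Call ends → Onboarding Call and Outreach Call overlap.
Architecture Standup starts before Onboarding Call ends → Onboarding Call and Architecture Standup overlap.
Architecture Standup starts before Outreach Call ends → Outreach Call and Architecture Standup overlap.
Overlapping pairs: Architecture Standup & Onboarding Call, Architecture Standup & Outreach Call, Kickoff Review & Onboarding Call, Onboarding Call & Outreach Call, Onboarding Check-in & Research Meeting — 5 in total.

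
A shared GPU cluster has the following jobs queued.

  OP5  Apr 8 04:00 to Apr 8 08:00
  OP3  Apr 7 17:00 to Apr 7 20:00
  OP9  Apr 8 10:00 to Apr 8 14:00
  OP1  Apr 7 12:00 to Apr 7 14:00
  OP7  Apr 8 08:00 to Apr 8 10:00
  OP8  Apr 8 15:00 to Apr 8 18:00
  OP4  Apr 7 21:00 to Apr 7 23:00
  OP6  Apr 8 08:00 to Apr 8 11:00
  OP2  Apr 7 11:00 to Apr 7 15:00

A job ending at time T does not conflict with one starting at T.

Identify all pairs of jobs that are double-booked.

Sorted by start: OP2, OP1, OP3, OP4, OP5, OP6, OP7, OP9, OP8.
OP1 starts before OP2 ends → OP2 and OP1 overlap.
OP3 starts after OP2 ends, so OP2 has no further overlaps.
OP3 starts after OP1 ends, so OP1 has no further overlaps.
OP4 starts after OP3 ends, so OP3 has no further overlaps.
OP5 starts after OP4 ends, so OP4 has no further overlaps.
OP6 starts exactly when OP5 ends (back-to-back, no overlap), so OP5 has no further overlaps.
OP7 starts before OP6 ends → OP6 and OP7 overlap.
OP9 starts before OP6 ends → OP6 and OP9 overlap.
OP8 starts after OP6 ends.
OP9 starts exactly when OP7 ends (back-to-back, no overlap), so OP7 has no further overlaps.
OP8 starts after OP9 ends.

OP1 & OP2, OP6 & OP7, OP6 & OP9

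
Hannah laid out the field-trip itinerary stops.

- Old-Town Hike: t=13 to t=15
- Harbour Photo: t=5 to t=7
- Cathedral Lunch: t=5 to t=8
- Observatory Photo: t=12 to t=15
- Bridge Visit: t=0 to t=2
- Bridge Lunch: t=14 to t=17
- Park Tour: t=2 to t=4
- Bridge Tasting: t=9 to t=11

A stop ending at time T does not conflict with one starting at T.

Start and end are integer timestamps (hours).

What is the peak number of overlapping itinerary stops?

3

Walk through starts and ends in time order (an end at T is processed before a start at T):
t=0 start Bridge Visit → 1
t=2 end Bridge Visit → 0
t=2 start Park Tour → 1
t=4 end Park Tour → 0
t=5 start Cathedral Lunch → 1
t=5 start Harbour Photo → 2
t=7 end Harbour Photo → 1
t=8 end Cathedral Lunch → 0
t=9 start Bridge Tasting → 1
t=11 end Bridge Tasting → 0
t=12 start Observatory Photo → 1
t=13 start Old-Town Hike → 2
t=14 start Bridge Lunch → 3
t=15 end Observatory Photo → 2
t=15 end Old-Town Hike → 1
t=17 end Bridge Lunch → 0
Peak is 3, at t=14 (Bridge Lunch, Observatory Photo, Old-Town Hike).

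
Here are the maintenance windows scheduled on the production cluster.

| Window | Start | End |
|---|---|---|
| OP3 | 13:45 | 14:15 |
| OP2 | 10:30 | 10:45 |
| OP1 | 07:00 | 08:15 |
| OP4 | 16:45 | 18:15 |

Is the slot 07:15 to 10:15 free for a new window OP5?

OP1: starts 07:00 before OP5 ends 10:15, and ends 08:15 after OP5 starts 07:15 → overlap.
OP2: starts 10:30 at or after OP5 ends 10:15 → clear.
OP3: starts 13:45 at or after OP5 ends 10:15 → clear.
OP4: starts 16:45 at or after OP5 ends 10:15 → clear.
OP5 overlaps OP1.

No — it overlaps OP1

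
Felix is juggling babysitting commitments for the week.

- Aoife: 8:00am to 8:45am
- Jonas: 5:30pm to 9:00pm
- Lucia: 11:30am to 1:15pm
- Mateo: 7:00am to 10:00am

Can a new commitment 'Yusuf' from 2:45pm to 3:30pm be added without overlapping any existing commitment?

Mateo: ends 10:00am at or before Yusuf starts 2:45pm → clear.
Aoife: ends 8:45am at or before Yusuf starts 2:45pm → clear.
Lucia: ends 1:15pm at or before Yusuf starts 2:45pm → clear.
Jonas: starts 5:30pm at or after Yusuf ends 3:30pm → clear.

Yes — the slot is free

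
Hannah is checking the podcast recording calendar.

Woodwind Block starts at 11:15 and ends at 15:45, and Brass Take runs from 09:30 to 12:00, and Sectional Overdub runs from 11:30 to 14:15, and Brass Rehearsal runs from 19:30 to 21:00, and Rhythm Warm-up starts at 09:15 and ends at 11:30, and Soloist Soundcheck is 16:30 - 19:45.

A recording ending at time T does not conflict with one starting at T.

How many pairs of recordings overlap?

6

Sorted by start: Rhythm Warm-up, Brass Take, Woodwind Block, Sectional Overdub, Soloist Soundcheck, Brass Rehearsal.
Brass Take starts before Rhythm Warm-up ends → Rhythm Warm-up and Brass Take overlap.
Woodwind Block starts before Rhythm Warm-up ends → Rhythm Warm-up and Woodwind Block overlap.
Sectional Overdub starts exactly when Rhythm Warm-up ends (back-to-back, no overlap), so Rhythm Warm-up has no further overlaps.
Woodwind Block starts before Brass Take ends → Brass Take and Woodwind Block overlap.
Sectional Overdub starts before Brass Take ends → Brass Take and Sectional Overdub overlap.
Soloist Soundcheck starts after Brass Take ends, so Brass Take has no further overlaps.
Sectional Overdub starts before Woodwind Block ends → Woodwind Block and Sectional Overdub overlap.
Soloist Soundcheck starts after Woodwind Block ends, so Woodwind Block has no further overlaps.
Soloist Soundcheck starts after Sectional Overdub ends, so Sectional Overdub has no further overlaps.
Brass Rehearsal starts before Soloist Soundcheck ends → Soloist Soundcheck and Brass Rehearsal overlap.
Overlapping pairs: Brass Rehearsal & Soloist Soundcheck, Brass Take & Rhythm Warm-up, Brass Take & Sectional Overdub, Brass Take & Woodwind Block, Rhythm Warm-up & Woodwind Block, Sectional Overdub & Woodwind Block — 6 in total.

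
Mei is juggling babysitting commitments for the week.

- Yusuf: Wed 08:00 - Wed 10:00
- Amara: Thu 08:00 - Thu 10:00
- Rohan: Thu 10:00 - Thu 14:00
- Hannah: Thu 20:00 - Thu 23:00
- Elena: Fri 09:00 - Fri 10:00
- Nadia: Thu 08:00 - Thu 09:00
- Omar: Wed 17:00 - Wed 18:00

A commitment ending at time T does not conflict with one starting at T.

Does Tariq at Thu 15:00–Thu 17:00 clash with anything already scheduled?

Yusuf: ends Wed 10:00 at or before Tariq starts Thu 15:00 → clear.
Omar: ends Wed 18:00 at or before Tariq starts Thu 15:00 → clear.
Amara: ends Thu 10:00 at or before Tariq starts Thu 15:00 → clear.
Nadia: ends Thu 09:00 at or before Tariq starts Thu 15:00 → clear.
Rohan: ends Thu 14:00 at or before Tariq starts Thu 15:00 → clear.
Hannah: starts Thu 20:00 at or after Tariq ends Thu 17:00 → clear.
Elena: starts Fri 09:00 at or after Tariq ends Thu 17:00 → clear.

No — it doesn't clash with anything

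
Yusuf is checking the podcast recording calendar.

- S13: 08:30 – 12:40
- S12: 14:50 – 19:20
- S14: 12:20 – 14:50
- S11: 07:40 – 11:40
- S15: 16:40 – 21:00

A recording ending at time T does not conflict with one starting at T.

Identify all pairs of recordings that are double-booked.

Check each pair: they overlap iff neither finishes before the other starts.
Sorted by start: S11, S13, S14, S12, S15.
S13 starts before S11 ends → S11 and S13 overlap.
S14 starts after S11 ends, so nothing later overlaps S11 either.
S14 starts before S13 ends → S13 and S14 overlap.
S12 starts after S13 ends, so nothing later overlaps S13 either.
S12 starts exactly when S14 ends (back-to-back, no overlap), so nothing later overlaps S14 either.
S15 starts before S12 ends → S12 and S15 overlap.

S11 & S13, S12 & S15, S13 & S14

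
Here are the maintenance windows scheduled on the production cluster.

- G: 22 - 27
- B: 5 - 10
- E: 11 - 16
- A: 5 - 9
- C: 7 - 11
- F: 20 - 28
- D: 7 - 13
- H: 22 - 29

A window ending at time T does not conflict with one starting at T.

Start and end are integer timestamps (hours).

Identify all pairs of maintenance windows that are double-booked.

A & B, A & C, A & D, B & C, B & D, C & D, D & E, F & G, F & H, G & H

Sorted by start: A, B, C, D, E, F, G, H.
B starts before A ends → A and B overlap.
C starts before A ends → A and C overlap.
D starts before A ends → A and D overlap.
E starts after A ends — done with A.
C starts before B ends → B and C overlap.
D starts before B ends → B and D overlap.
E starts after B ends — done with B.
D starts before C ends → C and D overlap.
E starts exactly when C ends (back-to-back, no overlap) — done with C.
E starts before D ends → D and E overlap.
F starts after D ends — done with D.
F starts after E ends — done with E.
G starts before F ends → F and G overlap.
H starts before F ends → F and H overlap.
H starts before G ends → G and H overlap.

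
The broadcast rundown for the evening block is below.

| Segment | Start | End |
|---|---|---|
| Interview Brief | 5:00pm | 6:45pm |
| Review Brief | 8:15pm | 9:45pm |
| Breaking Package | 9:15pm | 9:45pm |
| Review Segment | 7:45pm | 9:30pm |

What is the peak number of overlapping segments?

Sort all start/end points and keep a running count:
5:00pm start Interview Brief → 1
6:45pm end Interview Brief → 0
7:45pm start Review Segment → 1
8:15pm start Review Brief → 2
9:15pm start Breaking Package → 3
9:30pm end Review Segment → 2
9:45pm end Breaking Package → 1
9:45pm end Review Brief → 0
Peak is 3, at 9:15pm (Breaking Package, Review Brief, Review Segment).

3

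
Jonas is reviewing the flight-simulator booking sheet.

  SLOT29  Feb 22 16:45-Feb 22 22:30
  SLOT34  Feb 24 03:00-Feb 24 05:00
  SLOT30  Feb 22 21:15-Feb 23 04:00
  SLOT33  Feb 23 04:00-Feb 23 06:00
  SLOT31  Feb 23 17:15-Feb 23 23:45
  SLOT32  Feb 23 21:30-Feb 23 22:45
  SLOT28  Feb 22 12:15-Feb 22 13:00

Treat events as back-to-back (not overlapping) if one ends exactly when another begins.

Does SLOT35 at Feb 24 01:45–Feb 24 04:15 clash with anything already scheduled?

SLOT28: ends Feb 22 13:00 at or before SLOT35 starts Feb 24 01:45 → clear.
SLOT29: ends Feb 22 22:30 at or before SLOT35 starts Feb 24 01:45 → clear.
SLOT30: ends Feb 23 04:00 at or before SLOT35 starts Feb 24 01:45 → clear.
SLOT33: ends Feb 23 06:00 at or before SLOT35 starts Feb 24 01:45 → clear.
SLOT31: ends Feb 23 23:45 at or before SLOT35 starts Feb 24 01:45 → clear.
SLOT32: ends Feb 23 22:45 at or before SLOT35 starts Feb 24 01:45 → clear.
SLOT34: starts Feb 24 03:00 before SLOT35 ends Feb 24 04:15, and ends Feb 24 05:00 after SLOT35 starts Feb 24 01:45 → overlap.
SLOT35 overlaps SLOT34.

Yes — it overlaps SLOT34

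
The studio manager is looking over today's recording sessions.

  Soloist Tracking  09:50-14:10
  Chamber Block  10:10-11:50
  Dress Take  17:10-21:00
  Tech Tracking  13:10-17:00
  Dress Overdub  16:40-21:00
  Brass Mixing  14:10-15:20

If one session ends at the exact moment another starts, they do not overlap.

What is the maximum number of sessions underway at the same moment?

2

Sort all start/end points and keep a running count:
09:50 start Soloist Tracking → 1
10:10 start Chamber Block → 2
11:50 end Chamber Block → 1
13:10 start Tech Tracking → 2
14:10 end Soloist Tracking → 1
14:10 start Brass Mixing → 2
15:20 end Brass Mixing → 1
16:40 start Dress Overdub → 2
17:00 end Tech Tracking → 1
17:10 start Dress Take → 2
21:00 end Dress Overdub → 1
21:00 end Dress Take → 0
Peak is 2, at 10:10 (Chamber Block, Soloist Tracking).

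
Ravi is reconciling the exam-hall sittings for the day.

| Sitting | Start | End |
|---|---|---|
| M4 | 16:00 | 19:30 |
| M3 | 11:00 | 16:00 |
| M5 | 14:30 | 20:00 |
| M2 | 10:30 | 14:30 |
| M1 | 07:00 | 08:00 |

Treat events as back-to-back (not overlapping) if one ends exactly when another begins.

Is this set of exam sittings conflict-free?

No

Sorted by start: M1, M2, M3, M5, M4.
M2 starts after M1 ends, so M1 has no further overlaps.
M3 starts before M2 ends → M2 and M3 overlap.
That's a conflict, so the schedule is not conflict-free.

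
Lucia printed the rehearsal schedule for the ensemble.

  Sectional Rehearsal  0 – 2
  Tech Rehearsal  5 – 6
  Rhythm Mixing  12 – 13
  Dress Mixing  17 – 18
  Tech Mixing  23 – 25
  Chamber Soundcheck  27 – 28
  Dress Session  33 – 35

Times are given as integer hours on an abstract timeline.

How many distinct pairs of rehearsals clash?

0

Two intervals overlap when each starts before the other ends.
Sorted by start: Sectional Rehearsal, Tech Rehearsal, Rhythm Mixing, Dress Mixing, Tech Mixing, Chamber Soundcheck, Dress Session.
Tech Rehearsal starts after Sectional Rehearsal ends; Sectional Rehearsal is clear from here.
Rhythm Mixing starts after Tech Rehearsal ends; Tech Rehearsal is clear from here.
Dress Mixing starts after Rhythm Mixing ends; Rhythm Mixing is clear from here.
Tech Mixing starts after Dress Mixing ends; Dress Mixing is clear from here.
Chamber Soundcheck starts after Tech Mixing ends; Tech Mixing is clear from here.
Dress Session starts after Chamber Soundcheck ends.
No pair overlaps.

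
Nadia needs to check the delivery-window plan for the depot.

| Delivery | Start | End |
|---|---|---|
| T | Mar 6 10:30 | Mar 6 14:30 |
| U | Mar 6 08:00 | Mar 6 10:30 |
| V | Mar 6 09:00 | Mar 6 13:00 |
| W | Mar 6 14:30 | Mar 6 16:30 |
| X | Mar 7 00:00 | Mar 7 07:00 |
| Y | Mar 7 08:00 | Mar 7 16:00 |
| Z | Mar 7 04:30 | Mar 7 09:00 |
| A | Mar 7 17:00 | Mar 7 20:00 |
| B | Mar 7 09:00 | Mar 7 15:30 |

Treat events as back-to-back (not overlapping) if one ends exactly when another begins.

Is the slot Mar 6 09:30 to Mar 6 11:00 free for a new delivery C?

No — it overlaps T, U, V

U: starts Mar 6 08:00 before C ends Mar 6 11:00, and ends Mar 6 10:30 after C starts Mar 6 09:30 → overlap.
V: starts Mar 6 09:00 before C ends Mar 6 11:00, and ends Mar 6 13:00 after C starts Mar 6 09:30 → overlap.
T: starts Mar 6 10:30 before C ends Mar 6 11:00, and ends Mar 6 14:30 after C starts Mar 6 09:30 → overlap.
W: starts Mar 6 14:30 at or after C ends Mar 6 11:00 → clear.
X: starts Mar 7 00:00 at or after C ends Mar 6 11:00 → clear.
Z: starts Mar 7 04:30 at or after C ends Mar 6 11:00 → clear.
Y: starts Mar 7 08:00 at or after C ends Mar 6 11:00 → clear.
B: starts Mar 7 09:00 at or after C ends Mar 6 11:00 → clear.
A: starts Mar 7 17:00 at or after C ends Mar 6 11:00 → clear.
C overlaps T, U, V.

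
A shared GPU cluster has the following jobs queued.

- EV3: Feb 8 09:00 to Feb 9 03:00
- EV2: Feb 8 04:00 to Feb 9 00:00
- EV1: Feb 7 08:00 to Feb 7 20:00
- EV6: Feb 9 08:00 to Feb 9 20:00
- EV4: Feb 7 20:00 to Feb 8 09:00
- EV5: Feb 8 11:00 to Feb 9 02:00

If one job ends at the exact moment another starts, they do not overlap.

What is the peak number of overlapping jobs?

Sort all start/end points and keep a running count:
Feb 7 08:00 start EV1 → 1
Feb 7 20:00 end EV1 → 0
Feb 7 20:00 start EV4 → 1
Feb 8 04:00 start EV2 → 2
Feb 8 09:00 end EV4 → 1
Feb 8 09:00 start EV3 → 2
Feb 8 11:00 start EV5 → 3
Feb 9 00:00 end EV2 → 2
Feb 9 02:00 end EV5 → 1
Feb 9 03:00 end EV3 → 0
Feb 9 08:00 start EV6 → 1
Feb 9 20:00 end EV6 → 0
Peak is 3, at Feb 8 11:00 (EV2, EV3, EV5).

3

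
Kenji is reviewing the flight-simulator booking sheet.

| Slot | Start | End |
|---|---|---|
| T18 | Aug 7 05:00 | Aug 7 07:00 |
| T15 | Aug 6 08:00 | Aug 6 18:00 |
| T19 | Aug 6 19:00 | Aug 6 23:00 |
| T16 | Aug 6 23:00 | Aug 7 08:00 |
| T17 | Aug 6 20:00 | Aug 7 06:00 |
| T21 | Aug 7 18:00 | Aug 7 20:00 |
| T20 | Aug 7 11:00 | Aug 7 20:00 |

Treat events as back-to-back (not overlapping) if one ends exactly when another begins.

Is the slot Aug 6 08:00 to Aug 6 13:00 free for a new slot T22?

No — it overlaps T15

T15: starts Aug 6 08:00 before T22 ends Aug 6 13:00, and ends Aug 6 18:00 after T22 starts Aug 6 08:00 → overlap.
T19: starts Aug 6 19:00 at or after T22 ends Aug 6 13:00 → clear.
T17: starts Aug 6 20:00 at or after T22 ends Aug 6 13:00 → clear.
T16: starts Aug 6 23:00 at or after T22 ends Aug 6 13:00 → clear.
T18: starts Aug 7 05:00 at or after T22 ends Aug 6 13:00 → clear.
T20: starts Aug 7 11:00 at or after T22 ends Aug 6 13:00 → clear.
T21: starts Aug 7 18:00 at or after T22 ends Aug 6 13:00 → clear.
T22 overlaps T15.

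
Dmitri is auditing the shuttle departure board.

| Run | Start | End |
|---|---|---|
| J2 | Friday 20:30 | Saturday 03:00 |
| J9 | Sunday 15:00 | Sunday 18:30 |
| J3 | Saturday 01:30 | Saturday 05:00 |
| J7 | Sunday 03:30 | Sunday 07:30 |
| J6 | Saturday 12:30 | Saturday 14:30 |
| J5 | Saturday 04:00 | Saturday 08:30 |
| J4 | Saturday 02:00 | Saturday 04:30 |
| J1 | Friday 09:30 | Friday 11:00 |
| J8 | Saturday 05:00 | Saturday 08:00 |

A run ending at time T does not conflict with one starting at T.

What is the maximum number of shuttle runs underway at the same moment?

3

Sweep the timeline, counting +1 at each start and −1 at each end (ends before starts at a tie):
Friday 09:30 start J1 → 1
Friday 11:00 end J1 → 0
Friday 20:30 start J2 → 1
Saturday 01:30 start J3 → 2
Saturday 02:00 start J4 → 3
Saturday 03:00 end J2 → 2
Saturday 04:00 start J5 → 3
Saturday 04:30 end J4 → 2
Saturday 05:00 end J3 → 1
Saturday 05:00 start J8 → 2
Saturday 08:00 end J8 → 1
Saturday 08:30 end J5 → 0
Saturday 12:30 start J6 → 1
Saturday 14:30 end J6 → 0
Sunday 03:30 start J7 → 1
Sunday 07:30 end J7 → 0
Sunday 15:00 start J9 → 1
Sunday 18:30 end J9 → 0
Peak is 3, at Saturday 02:00 (J2, J3, J4).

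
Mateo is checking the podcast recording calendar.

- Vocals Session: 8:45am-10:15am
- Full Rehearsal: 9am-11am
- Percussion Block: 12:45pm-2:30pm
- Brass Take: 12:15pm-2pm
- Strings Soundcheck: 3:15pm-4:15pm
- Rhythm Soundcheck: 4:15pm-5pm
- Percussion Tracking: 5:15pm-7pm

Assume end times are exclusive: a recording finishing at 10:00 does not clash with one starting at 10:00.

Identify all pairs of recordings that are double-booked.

Two intervals overlap when each starts before the other ends.
Sorted by start: Vocals Session, Full Rehearsal, Brass Take, Percussion Block, Strings Soundcheck, Rhythm Soundcheck, Percussion Tracking.
Full Rehearsal starts before Vocals Session ends → Vocals Session and Full Rehearsal overlap.
Brass Take starts after Vocals Session ends, so Vocals Session has no further overlaps.
Brass Take starts after Full Rehearsal ends, so Full Rehearsal has no further overlaps.
Percussion Block starts before Brass Take ends → Brass Take and Percussion Block overlap.
Strings Soundcheck starts after Brass Take ends, so Brass Take has no further overlaps.
Strings Soundcheck starts after Percussion Block ends, so Percussion Block has no further overlaps.
Rhythm Soundcheck starts exactly when Strings Soundcheck ends (back-to-back, no overlap), so Strings Soundcheck has no further overlaps.
Percussion Tracking starts after Rhythm Soundcheck ends.

Brass Take & Percussion Block, Full Rehearsal & Vocals Session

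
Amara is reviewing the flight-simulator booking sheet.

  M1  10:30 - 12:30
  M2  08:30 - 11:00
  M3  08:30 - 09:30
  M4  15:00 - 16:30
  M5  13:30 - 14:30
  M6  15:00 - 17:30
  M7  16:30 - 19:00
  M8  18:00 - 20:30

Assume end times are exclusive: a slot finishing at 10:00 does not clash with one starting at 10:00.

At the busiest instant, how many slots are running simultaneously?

Sort all start/end points and keep a running count:
08:30 start M2 → 1
08:30 start M3 → 2
09:30 end M3 → 1
10:30 start M1 → 2
11:00 end M2 → 1
12:30 end M1 → 0
13:30 start M5 → 1
14:30 end M5 → 0
15:00 start M4 → 1
15:00 start M6 → 2
16:30 end M4 → 1
16:30 start M7 → 2
17:30 end M6 → 1
18:00 start M8 → 2
19:00 end M7 → 1
20:30 end M8 → 0
Peak is 2, at 08:30 (M2, M3).

2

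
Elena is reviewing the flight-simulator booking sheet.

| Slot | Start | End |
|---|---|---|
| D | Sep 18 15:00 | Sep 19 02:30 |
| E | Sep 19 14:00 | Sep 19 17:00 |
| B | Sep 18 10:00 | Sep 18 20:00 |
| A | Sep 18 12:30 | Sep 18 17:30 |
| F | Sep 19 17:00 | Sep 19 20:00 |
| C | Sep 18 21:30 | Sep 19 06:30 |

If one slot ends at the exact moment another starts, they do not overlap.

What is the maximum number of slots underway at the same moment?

3

Sort all start/end points and keep a running count:
Sep 18 10:00 start B → 1
Sep 18 12:30 start A → 2
Sep 18 15:00 start D → 3
Sep 18 17:30 end A → 2
Sep 18 20:00 end B → 1
Sep 18 21:30 start C → 2
Sep 19 02:30 end D → 1
Sep 19 06:30 end C → 0
Sep 19 14:00 start E → 1
Sep 19 17:00 end E → 0
Sep 19 17:00 start F → 1
Sep 19 20:00 end F → 0
Peak is 3, at Sep 18 15:00 (A, B, D).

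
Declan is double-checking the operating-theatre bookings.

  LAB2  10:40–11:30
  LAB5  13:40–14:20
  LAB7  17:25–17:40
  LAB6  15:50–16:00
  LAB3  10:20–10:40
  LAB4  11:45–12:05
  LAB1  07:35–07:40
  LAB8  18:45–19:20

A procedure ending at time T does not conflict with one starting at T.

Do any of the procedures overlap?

No

Sorted by start: LAB1, LAB3, LAB2, LAB4, LAB5, LAB6, LAB7, LAB8.
LAB3 starts after LAB1 ends — done with LAB1.
LAB2 starts exactly when LAB3 ends (back-to-back, no overlap) — done with LAB3.
LAB4 starts after LAB2 ends — done with LAB2.
LAB5 starts after LAB4 ends — done with LAB4.
LAB6 starts after LAB5 ends — done with LAB5.
LAB7 starts after LAB6 ends — done with LAB6.
LAB8 starts after LAB7 ends.
Every pair is clear; the schedule has no overlaps.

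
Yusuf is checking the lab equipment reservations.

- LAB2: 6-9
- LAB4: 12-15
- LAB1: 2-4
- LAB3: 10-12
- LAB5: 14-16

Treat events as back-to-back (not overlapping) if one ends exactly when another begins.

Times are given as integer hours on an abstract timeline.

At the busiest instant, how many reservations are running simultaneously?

2

Walk through starts and ends in time order (an end at T is processed before a start at T):
2 start LAB1 → 1
4 end LAB1 → 0
6 start LAB2 → 1
9 end LAB2 → 0
10 start LAB3 → 1
12 end LAB3 → 0
12 start LAB4 → 1
14 start LAB5 → 2
15 end LAB4 → 1
16 end LAB5 → 0
Peak is 2, at 14 (LAB4, LAB5).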